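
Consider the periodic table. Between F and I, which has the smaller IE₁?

I

First ionization energy rises across a period (greater Z_eff holds electrons more tightly) and falls down a group (valence electrons are farther from the nucleus).
All are in group 17, so first ionization energy increases up the group.
So I has the smaller IE₁ (I < F).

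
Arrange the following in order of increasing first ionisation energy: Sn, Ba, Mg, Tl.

Ba < Tl < Sn < Mg

First ionization energy rises across a period (greater Z_eff holds electrons more tightly) and falls down a group (valence electrons are farther from the nucleus).
Here both period and group differ, so the two effects have to be weighed against each other.
Tl > Ba: Tl lies to the right of Ba in period 6, so the across-period effect alone puts Tl higher.
Sn > Tl: both effects reinforce here, so Sn is clearly the higher of the two.
Mg > Sn: period and group pull opposite ways; the down-group shift dominates (738 vs 709 kJ/mol).
Tabulated first ionization energy (kJ/mol): Mg 738, Sn 709, Ba 503, Tl 589.
So from lowest to highest: Ba < Tl < Sn < Mg.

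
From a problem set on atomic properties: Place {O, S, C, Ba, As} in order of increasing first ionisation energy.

Ba < As < S < C < O

C is in period 2, group 14; O is in period 2, group 16; S is in period 3, group 16; As is in period 4, group 15; Ba is in period 6, group 2.
IE₁ increases left→right with effective nuclear charge and decreases top→bottom as the valence shell moves farther out.
Here both period and group differ, so the two effects have to be weighed against each other.
As > Ba: relative to Ba, both the across-period and down-group shifts push As's first ionization energy up.
S > As: both effects reinforce here, so S is clearly the higher of the two.
C > S: the two effects oppose for this pair; the down-group effect wins (1086 vs 1000 kJ/mol).
O > C: O lies to the right of C in period 2, so the across-period effect alone puts O higher.
For reference (kJ/mol): C 1086, O 1314, S 1000, As 947, Ba 503.
So from lowest to highest: Ba < As < S < C < O.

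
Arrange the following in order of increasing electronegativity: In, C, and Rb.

Rb < In < C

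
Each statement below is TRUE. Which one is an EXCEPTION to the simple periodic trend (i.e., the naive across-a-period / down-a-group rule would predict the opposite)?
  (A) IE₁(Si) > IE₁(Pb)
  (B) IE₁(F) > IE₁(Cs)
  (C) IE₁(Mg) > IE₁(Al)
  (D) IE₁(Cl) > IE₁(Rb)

(C)

The general trend: IE₁ increases across a period and decreases down a group.
(A) Si (period 3, group 14) vs Pb (period 6, group 14): the stated order agrees with the simple trend.
(B) F (period 2, group 17) vs Cs (period 6, group 1): the stated order agrees with the simple trend.
(C) Mg (period 3, group 2) vs Al (period 3, group 13): the stated order contradicts the simple trend.
(D) Cl (period 3, group 17) vs Rb (period 5, group 1): the stated order agrees with the simple trend.
The exception is (C): Al's single 3p electron is easier to remove than one from Mg's filled 3s².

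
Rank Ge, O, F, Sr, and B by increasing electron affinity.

B is in period 2, group 13; O is in period 2, group 16; F is in period 2, group 17; Ge is in period 4, group 14; Sr is in period 5, group 2.
Electron affinity generally becomes more exothermic across a period toward the halogens and less exothermic down a group.
These span different periods and groups, so the two trends combine.
B > Sr: relative to Sr, both the across-period and down-group shifts push B's electron affinity up.
Ge > B: period and group pull opposite ways; the across-period shift dominates (119 vs 27 kJ/mol).
O > Ge: relative to Ge, both the across-period and down-group shifts push O's electron affinity up.
F > O: both are in period 2; the period trend gives F the larger value.
Approximate values (kJ/mol): B 27, O 141, F 328, Ge 119, Sr 5.
So from lowest to highest: Sr < B < Ge < O < F.

Sr, B, Ge, O, F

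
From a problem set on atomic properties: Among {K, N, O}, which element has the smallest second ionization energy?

N

The second ionization energy removes an electron from the +1 ion. For each element: K⁺ is the bare [Ar] core; N⁺ still has 4 valence electrons; O⁺ still has 5 valence electrons.
Usually core removal costs more than valence removal, but here the competition is close: a tightly held n=2 valence electron can cost more to remove than an n=3 core electron, so the actual values have to decide it.
Valence configurations: N⁺ [He]2s²2p², O⁺ [He]2s²2p³.
Tabulated IE_2 (kJ/mol): K 3052, N 2856, O 3388.
Overall IE_2 order: N < K < O.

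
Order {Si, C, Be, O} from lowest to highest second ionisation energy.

Si < Be < C < O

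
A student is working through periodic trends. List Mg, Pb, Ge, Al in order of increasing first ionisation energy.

Al < Pb < Mg < Ge

Mg is in period 3, group 2; Al is in period 3, group 13; Ge is in period 4, group 14; Pb is in period 6, group 14.
First ionization energy rises across a period (greater Z_eff holds electrons more tightly) and falls down a group (valence electrons are farther from the nucleus).
Neither a single period nor a single group — weigh both effects.
Pb > Al: period and group pull opposite ways; the across-period shift dominates (716 vs 578 kJ/mol).
Mg > Pb: the two effects oppose for this pair; the down-group effect wins (738 vs 716 kJ/mol).
Ge > Mg: period and group pull opposite ways; the across-period shift dominates (762 vs 738 kJ/mol).
Note the exception: Mg has a higher first ionization energy than Al, contrary to the simple trend — Al's single 3p electron is easier to remove than one from Mg's filled 3s².
Approximate values (kJ/mol): Mg 738, Al 578, Ge 762, Pb 716.
So from lowest to highest: Al < Pb < Mg < Ge.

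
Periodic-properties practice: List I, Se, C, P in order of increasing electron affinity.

P < C < Se < I

C is in period 2, group 14; P is in period 3, group 15; Se is in period 4, group 16; I is in period 5, group 17.
Atoms with high Z_eff and room in the valence shell (especially the halogens) have the most exothermic electron affinities.
These sit on a diagonal, where the across-period and down-group effects partly cancel.
C > P: the two effects oppose for this pair; the down-group effect wins (122 vs 72 kJ/mol).
Se > C: the two effects oppose for this pair; the across-period effect wins (195 vs 122 kJ/mol).
I > Se: period and group pull opposite ways; the across-period shift dominates (295 vs 195 kJ/mol).
For reference (kJ/mol): C 122, P 72, Se 195, I 295.
So from lowest to highest: P < C < Se < I.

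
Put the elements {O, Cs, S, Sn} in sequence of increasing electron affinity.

O is in period 2, group 16; S is in period 3, group 16; Sn is in period 5, group 14; Cs is in period 6, group 1.
Electron affinity generally becomes more exothermic across a period toward the halogens and less exothermic down a group.
These span different periods and groups, so the two trends combine.
Sn > Cs: both effects reinforce here, so Sn is clearly the higher of the two.
O > Sn: relative to Sn, both the across-period and down-group shifts push O's electron affinity up.
S > O: this pair runs against the simple trend — see the exception note.
Note the exception: S has a higher electron affinity than O, contrary to the simple trend — the compact 2p subshell of O repels the added electron more than S's larger 3p does.
For reference (kJ/mol): O 141, S 200, Sn 107, Cs 46.
So from lowest to highest: Cs < Sn < O < S.

Cs, Sn, O, S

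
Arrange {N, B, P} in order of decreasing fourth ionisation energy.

B > N > P

After 3 electrons have been removed, what remains? N³⁺ still has 2 valence electrons; B³⁺ is the bare [He] core; P³⁺ still has 2 valence electrons.
Breaking into a closed-shell core is much more expensive than removing a leftover valence electron — B has the largest IE_4 here.
Valence configurations: N³⁺ [He]2s², P³⁺ [Ne]3s².
Approximate IE_4 values (kJ/mol): N 7475, B 25026, P 4964.
Overall IE_4 order: P < N < B.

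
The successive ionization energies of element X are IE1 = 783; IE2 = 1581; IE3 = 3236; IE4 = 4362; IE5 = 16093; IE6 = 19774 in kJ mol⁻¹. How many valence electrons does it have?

4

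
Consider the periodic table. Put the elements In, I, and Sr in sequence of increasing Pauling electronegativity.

EN rises left→right (higher Z_eff, smaller atoms) and falls top→bottom (larger, more shielded atoms).
All lie in period 5, so electronegativity increases left to right.
So from lowest to highest: Sr < In < I.

Sr, In, I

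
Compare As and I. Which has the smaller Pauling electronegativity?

As is in period 4, group 15; I is in period 5, group 17.
Smaller atoms with higher effective nuclear charge are more electronegative.
Neither a single period nor a single group — weigh both effects.
I > As: period and group pull opposite ways; the across-period shift dominates (2.66 vs 2.18).
Approximate values (Pauling): As 2.18, I 2.66.
So As has the smaller Pauling electronegativity (As < I).

As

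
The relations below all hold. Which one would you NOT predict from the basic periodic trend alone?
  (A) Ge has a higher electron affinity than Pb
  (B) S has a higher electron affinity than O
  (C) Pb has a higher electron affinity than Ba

(B)

The general trend: electron affinity increases across a period and decreases down a group.
(A) Ge (period 4, group 14) vs Pb (period 6, group 14): the stated order agrees with the simple trend.
(B) S (period 3, group 16) vs O (period 2, group 16): the stated order contradicts the simple trend.
(C) Pb (period 6, group 14) vs Ba (period 6, group 2): the stated order agrees with the simple trend.
The exception is (B): the compact 2p subshell of O repels the added electron more than S's larger 3p does.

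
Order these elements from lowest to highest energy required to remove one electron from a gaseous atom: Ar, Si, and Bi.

Bi < Si < Ar

Si is in period 3, group 14; Ar is in period 3, group 18; Bi is in period 6, group 15.
Removing the outermost electron gets harder across a period and easier down a group.
Neither a single period nor a single group — weigh both effects.
Si > Bi: period and group pull opposite ways; the down-group shift dominates (786 vs 703 kJ/mol).
Ar > Si: Ar lies to the right of Si in period 3, so the across-period effect alone puts Ar higher.
For reference (kJ/mol): Si 786, Ar 1521, Bi 703.
So from lowest to highest: Bi < Si < Ar.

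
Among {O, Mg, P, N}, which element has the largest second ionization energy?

IE_2 is the cost of taking one more electron from the +1 cation: O⁺ still has 5 valence electrons; Mg⁺ still has 1 valence electron; P⁺ still has 4 valence electrons; N⁺ still has 4 valence electrons.
All are still removing valence electrons, so compare the +1 ions as you would atoms: IE_2 generally rises across a period (higher Z_eff) and falls down a group (larger shell), subject to the usual subshell exceptions.
Valence configurations: O⁺ [He]2s²2p³, Mg⁺ [Ne]3s¹, P⁺ [Ne]3s²3p², N⁺ [He]2s²2p².
Tabulated IE_2 (kJ/mol): O 3388, Mg 1451, P 1907, N 2856.
Putting it together, IE_2: Mg < P < N < O.

O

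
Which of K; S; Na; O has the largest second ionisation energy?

Na

IE_2 is the cost of taking one more electron from the +1 cation: K⁺ is the bare [Ar] core; S⁺ still has 5 valence electrons; Na⁺ is the bare [Ne] core; O⁺ still has 5 valence electrons.
Usually core removal costs more than valence removal, but here the competition is close: a tightly held n=2 valence electron can cost more to remove than an n=3 core electron, so the actual values have to decide it.
Valence configurations: S⁺ [Ne]3s²3p³, O⁺ [He]2s²2p³.
Approximate IE_2 values (kJ/mol): K 3052, S 2252, Na 4562, O 3388.
Hence IE_2: S < K < O < Na.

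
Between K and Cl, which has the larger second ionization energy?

K

The second ionization energy removes an electron from the +1 ion. For each element: K⁺ is the bare [Ar] core; Cl⁺ still has 6 valence electrons.
Breaking into a closed-shell core is much more expensive than removing a leftover valence electron — K has the largest IE_2 here.
The numbers (kJ/mol): K 3052, Cl 2298.
Overall IE_2 order: Cl < K.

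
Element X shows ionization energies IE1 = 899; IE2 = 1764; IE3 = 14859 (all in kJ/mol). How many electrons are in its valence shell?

2

Look for the largest jump between consecutive ionization energies: IE3/IE2 ≈ 8.4, far larger than any earlier ratio.
That jump marks the point where a core electron is being removed. So the atom has 2 valence electrons.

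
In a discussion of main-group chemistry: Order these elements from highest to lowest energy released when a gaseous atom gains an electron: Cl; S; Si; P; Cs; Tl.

Si is in period 3, group 14; P is in period 3, group 15; S is in period 3, group 16; Cl is in period 3, group 17; Cs is in period 6, group 1; Tl is in period 6, group 13.
EA tends to increase across a period and decrease down a group, though the pattern is less regular than for IE or radius.
These span different periods and groups, so the two trends combine.
Cs > Tl: this pair runs against the simple trend — see the exception note.
P > Cs: both effects reinforce here, so P is clearly the higher of the two.
Si > P: this pair runs against the simple trend — see the exception note.
S > Si: S lies to the right of Si in period 3, so the across-period effect alone puts S higher.
Cl > S: both are in period 3; the period trend gives Cl the larger value.
Note the exception: Cs has a higher electron affinity than Tl, contrary to the simple trend — Tl's ns²np¹ configuration gives only a small electron affinity — the sparsely filled np subshell binds an added electron weakly.
Note the exception: Si has a higher electron affinity than P, contrary to the simple trend — adding an electron to P's half-filled 3p³ is unfavourable, so Si (3p²) has the more exothermic EA.
Approximate values (kJ/mol): Si 134, P 72, S 200, Cl 349, Cs 46, Tl 19.
So from highest to lowest: Cl > S > Si > P > Cs > Tl.

Cl, S, Si, P, Cs, Tl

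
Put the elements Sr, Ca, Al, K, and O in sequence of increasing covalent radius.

O is in period 2, group 16; Al is in period 3, group 13; K is in period 4, group 1; Ca is in period 4, group 2; Sr is in period 5, group 2.
Moving right in a period, electrons are added to the same shell under a stronger nuclear pull, so atoms get smaller; moving down, a new shell is opened and atoms get larger.
Here both period and group differ, so the two effects have to be weighed against each other.
Al > O: relative to O, both the across-period and down-group shifts push Al's atomic radius up.
Ca > Al: both effects reinforce here, so Ca is clearly the larger of the two.
Sr > Ca: Sr sits below Ca in group 2, so the down-group effect alone puts Sr larger.
K > Sr: period and group pull opposite ways; the across-period shift dominates (196 vs 185 pm).
Tabulated atomic radius (pm): O 63, Al 126, K 196, Ca 171, Sr 185.
So from smallest to largest: O < Al < Ca < Sr < K.

O < Al < Ca < Sr < K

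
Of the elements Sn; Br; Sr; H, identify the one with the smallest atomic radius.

H

H is in period 1, group 1; Br is in period 4, group 17; Sr is in period 5, group 2; Sn is in period 5, group 14.
Across a period the added protons contract the valence shell; down a group each new principal shell makes the atom larger.
Here both period and group differ, so the two effects have to be weighed against each other.
Br > H: period and group pull opposite ways; the down-group shift dominates (114 vs 32 pm).
Sn > Br: relative to Br, both the across-period and down-group shifts push Sn's atomic radius up.
Sr > Sn: both are in period 5; the period trend gives Sr the larger value.
Tabulated atomic radius (pm): H 32, Br 114, Sr 185, Sn 140.
The smallest atomic radius among these belongs to H.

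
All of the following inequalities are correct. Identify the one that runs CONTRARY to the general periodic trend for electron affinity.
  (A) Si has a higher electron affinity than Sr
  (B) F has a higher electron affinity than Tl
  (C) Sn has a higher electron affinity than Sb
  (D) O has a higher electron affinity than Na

(C)

The general trend: electron affinity increases across a period and decreases down a group.
(A) Si (period 3, group 14) vs Sr (period 5, group 2): the stated order agrees with the simple trend.
(B) F (period 2, group 17) vs Tl (period 6, group 13): the stated order agrees with the simple trend.
(C) Sn (period 5, group 14) vs Sb (period 5, group 15): the stated order contradicts the simple trend.
(D) O (period 2, group 16) vs Na (period 3, group 1): the stated order agrees with the simple trend.
The exception is (C): adding an electron to Sb's half-filled 5p³ is unfavourable, so Sn has the more exothermic EA.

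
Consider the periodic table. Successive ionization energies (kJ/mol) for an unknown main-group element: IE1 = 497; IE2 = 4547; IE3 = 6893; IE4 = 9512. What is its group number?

Group 1

Look for the largest jump between consecutive ionization energies: IE2/IE1 ≈ 9.1, far larger than any earlier ratio.
That jump marks the point where a core electron is being removed. So the atom has 1 valence electron.
A main-group element with 1 valence electron is in group 1.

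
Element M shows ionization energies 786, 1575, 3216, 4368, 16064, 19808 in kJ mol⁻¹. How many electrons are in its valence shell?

4

Look for the largest jump between consecutive ionization energies: IE5/IE4 ≈ 3.7, far larger than any earlier ratio.
That jump marks the point where a core electron is being removed. So the atom has 4 valence electrons.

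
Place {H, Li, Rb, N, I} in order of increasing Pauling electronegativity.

Rb < Li < H < I < N

Smaller atoms with higher effective nuclear charge are more electronegative.
Here both period and group differ, so the two effects have to be weighed against each other.
Li > Rb: Li sits above Rb in group 1, so the down-group effect alone puts Li higher.
H > Li: H sits above Li in group 1, so the down-group effect alone puts H higher.
I > H: the two effects oppose for this pair; the across-period effect wins (2.66 vs 2.20).
N > I: the two effects oppose for this pair; the down-group effect wins (3.04 vs 2.66).
Approximate values (Pauling): H 2.20, Li 0.98, N 3.04, Rb 0.82, I 2.66.
So from lowest to highest: Rb < Li < H < I < N.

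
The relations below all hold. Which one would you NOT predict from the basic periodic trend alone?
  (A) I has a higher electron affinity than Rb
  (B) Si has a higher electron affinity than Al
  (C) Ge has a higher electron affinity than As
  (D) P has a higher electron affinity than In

(C)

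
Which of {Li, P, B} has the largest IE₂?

IE_2 is the cost of taking one more electron from the +1 cation: Li⁺ is the bare [He] core; P⁺ still has 4 valence electrons; B⁺ still has 2 valence electrons.
Breaking into a closed-shell core is much more expensive than removing a leftover valence electron — Li has the largest IE_2 here.
Valence configurations: P⁺ [Ne]3s²3p², B⁺ [He]2s².
The numbers (kJ/mol): Li 7298, P 1907, B 2427.
Putting it together, IE_2: P < B < Li.

Li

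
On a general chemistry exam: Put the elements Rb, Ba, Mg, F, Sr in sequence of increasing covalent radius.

F is in period 2, group 17; Mg is in period 3, group 2; Rb is in period 5, group 1; Sr is in period 5, group 2; Ba is in period 6, group 2.
Atomic radius shrinks across a period as nuclear charge pulls the same shell inward, and grows down a group as new shells are added.
Neither a single period nor a single group — weigh both effects.
Mg > F: relative to F, both the across-period and down-group shifts push Mg's atomic radius up.
Sr > Mg: Sr sits below Mg in group 2, so the down-group effect alone puts Sr larger.
Ba > Sr: Ba sits below Sr in group 2, so the down-group effect alone puts Ba larger.
Rb > Ba: period and group pull opposite ways; the across-period shift dominates (210 vs 196 pm).
Tabulated atomic radius (pm): F 64, Mg 139, Rb 210, Sr 185, Ba 196.
So from smallest to largest: F < Mg < Sr < Ba < Rb.

F < Mg < Sr < Ba < Rb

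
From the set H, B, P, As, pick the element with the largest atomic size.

H is in period 1, group 1; B is in period 2, group 13; P is in period 3, group 15; As is in period 4, group 15.
Radius decreases left→right (rising Z_eff, same n) and increases top→bottom (higher n).
Here both period and group differ, so the two effects have to be weighed against each other.
B > H: period and group pull opposite ways; the down-group shift dominates (85 vs 32 pm).
P > B: the two effects oppose for this pair; the down-group effect wins (111 vs 85 pm).
As > P: they share group 15; the group trend gives As the larger value.
For reference (pm): H 32, B 85, P 111, As 121.
The largest atomic size among these belongs to As.

As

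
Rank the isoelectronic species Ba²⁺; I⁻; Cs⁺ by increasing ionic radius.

Ba²⁺ < Cs⁺ < I⁻

All of these have 54 electrons, so size is governed by nuclear charge alone: the more protons, the stronger the pull on the same electron cloud, and the smaller the ion.
Nuclear charges: Ba²⁺ (Z=56), Cs⁺ (Z=55), I⁻ (Z=53).
Smallest to largest: Ba²⁺ < Cs⁺ < I⁻.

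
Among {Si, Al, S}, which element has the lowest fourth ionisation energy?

Si

IE_4 is the cost of taking one more electron from the +3 cation: Si³⁺ still has 1 valence electron; Al³⁺ is the bare [Ne] core; S³⁺ still has 3 valence electrons.
Breaking into a closed-shell core is much more expensive than removing a leftover valence electron — Al has the largest IE_4 here.
Valence configurations: Si³⁺ [Ne]3s¹, S³⁺ [Ne]3s²3p¹.
Tabulated IE_4 (kJ/mol): Si 4356, Al 11577, S 4556.
So the fourth ionization energies run Si < S < Al.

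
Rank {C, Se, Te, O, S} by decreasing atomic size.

Te > Se > S > C > O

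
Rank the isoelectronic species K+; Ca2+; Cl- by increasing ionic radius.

Ca2+ < K+ < Cl-

All of these have 18 electrons, so size is governed by nuclear charge alone: the more protons, the stronger the pull on the same electron cloud, and the smaller the ion.
Nuclear charges: Ca2+ (Z=20), K+ (Z=19), Cl- (Z=17).
Smallest to largest: Ca2+ < K+ < Cl-.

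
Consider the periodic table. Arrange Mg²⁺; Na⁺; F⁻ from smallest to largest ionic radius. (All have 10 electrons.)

All of these have 10 electrons, so size is governed by nuclear charge alone: the more protons, the stronger the pull on the same electron cloud, and the smaller the ion.
Nuclear charges: Mg²⁺ (Z=12), Na⁺ (Z=11), F⁻ (Z=9).
Smallest to largest: Mg²⁺ < Na⁺ < F⁻.

Mg²⁺, Na⁺, F⁻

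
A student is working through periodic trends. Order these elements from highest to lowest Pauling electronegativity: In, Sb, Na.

Na is in period 3, group 1; In is in period 5, group 13; Sb is in period 5, group 15.
Atoms toward the upper right of the periodic table pull bonding electrons most strongly.
These span different periods and groups, so the two trends combine.
In > Na: the two effects oppose for this pair; the across-period effect wins (1.78 vs 0.93).
Sb > In: Sb lies to the right of In in period 5, so the across-period effect alone puts Sb higher.
Approximate values (Pauling): Na 0.93, In 1.78, Sb 2.05.
So from highest to lowest: Sb > In > Na.

Sb > In > Na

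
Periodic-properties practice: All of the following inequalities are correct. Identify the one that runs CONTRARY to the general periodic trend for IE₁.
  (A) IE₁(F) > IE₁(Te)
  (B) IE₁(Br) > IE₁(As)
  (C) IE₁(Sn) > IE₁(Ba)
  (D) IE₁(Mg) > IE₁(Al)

(D)

The general trend: IE₁ increases across a period and decreases down a group.
(A) F (period 2, group 17) vs Te (period 5, group 16): the stated order agrees with the simple trend.
(B) Br (period 4, group 17) vs As (period 4, group 15): the stated order agrees with the simple trend.
(C) Sn (period 5, group 14) vs Ba (period 6, group 2): the stated order agrees with the simple trend.
(D) Mg (period 3, group 2) vs Al (period 3, group 13): the stated order contradicts the simple trend.
The exception is (D): Al's single 3p electron is easier to remove than one from Mg's filled 3s².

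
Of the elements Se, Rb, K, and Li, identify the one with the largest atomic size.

Rb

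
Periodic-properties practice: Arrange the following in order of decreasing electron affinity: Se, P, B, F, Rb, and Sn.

F > Se > Sn > P > Rb > B

B is in period 2, group 13; F is in period 2, group 17; P is in period 3, group 15; Se is in period 4, group 16; Rb is in period 5, group 1; Sn is in period 5, group 14.
Electron affinity generally becomes more exothermic across a period toward the halogens and less exothermic down a group.
Here both period and group differ, so the two effects have to be weighed against each other.
Rb > B: this pair runs against the simple trend — see the exception note.
P > Rb: both effects reinforce here, so P is clearly the higher of the two.
Sn > P: this pair runs against the simple trend — see the exception note.
Se > Sn: both effects reinforce here, so Se is clearly the higher of the two.
F > Se: relative to Se, both the across-period and down-group shifts push F's electron affinity up.
Note the exception: Rb has a higher electron affinity than B, contrary to the simple trend — B's ns²np¹ configuration gives only a small electron affinity — the sparsely filled np subshell binds an added electron weakly.
Note the exception: Sn has a higher electron affinity than P, contrary to the simple trend — adding an electron to P's half-filled np³ subshell costs electron-pairing energy.
Tabulated electron affinity (kJ/mol): B 27, F 328, P 72, Se 195, Rb 47, Sn 107.
So from highest to lowest: F > Se > Sn > P > Rb > B.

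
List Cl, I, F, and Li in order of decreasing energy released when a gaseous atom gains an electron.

Li is in period 2, group 1; F is in period 2, group 17; Cl is in period 3, group 17; I is in period 5, group 17.
Adding an electron releases more energy for atoms nearer the top right (short of the noble gases).
Here both period and group differ, so the two effects have to be weighed against each other.
I > Li: period and group pull opposite ways; the across-period shift dominates (295 vs 60 kJ/mol).
F > I: F sits above I in group 17, so the down-group effect alone puts F higher.
Cl > F: this pair runs against the simple trend — see the exception note.
Note the exception: Cl has a higher electron affinity than F, contrary to the simple trend — F's small 2p subshell makes the incoming electron feel strong e⁻–e⁻ repulsion, so Cl actually releases more energy on gaining an electron.
For reference (kJ/mol): Li 60, F 328, Cl 349, I 295.
So from highest to lowest: Cl > F > I > Li.

Cl > F > I > Li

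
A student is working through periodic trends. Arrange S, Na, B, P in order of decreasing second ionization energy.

After 1 electron has been removed, what remains? S⁺ still has 5 valence electrons; Na⁺ is the bare [Ne] core; B⁺ still has 2 valence electrons; P⁺ still has 4 valence electrons.
Core electrons are held far more tightly than valence electrons, so Na tops the IE_2 order.
Valence configurations: S⁺ [Ne]3s²3p³, B⁺ [He]2s², P⁺ [Ne]3s²3p².
The numbers (kJ/mol): S 2252, Na 4562, B 2427, P 1907.
Putting it together, IE_2: P < S < B < Na.

Na > B > S > P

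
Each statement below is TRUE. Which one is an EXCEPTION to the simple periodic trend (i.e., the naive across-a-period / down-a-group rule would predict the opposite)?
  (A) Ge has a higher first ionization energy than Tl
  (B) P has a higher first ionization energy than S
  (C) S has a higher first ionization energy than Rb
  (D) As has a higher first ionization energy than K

(B)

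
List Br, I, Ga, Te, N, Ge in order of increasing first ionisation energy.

Ga, Ge, Te, I, Br, N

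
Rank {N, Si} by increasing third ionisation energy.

Consider each +2 ion: N²⁺ still has 3 valence electrons; Si²⁺ still has 2 valence electrons.
All are still removing valence electrons, so compare the +2 ions as you would atoms: IE_3 generally rises across a period (higher Z_eff) and falls down a group (larger shell), subject to the usual subshell exceptions.
Valence configurations: N²⁺ [He]2s²2p¹, Si²⁺ [Ne]3s².
Approximate IE_3 values (kJ/mol): N 4578, Si 3232.
Putting it together, IE_3: Si < N.

Si < N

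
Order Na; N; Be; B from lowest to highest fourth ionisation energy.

Consider each +3 ion: Na³⁺ is already 2 electrons into the core; N³⁺ still has 2 valence electrons; Be³⁺ is already 1 electron into the core; B³⁺ is the bare [He] core.
Breaking into a closed-shell core is much more expensive than removing a leftover valence electron — Na, Be and B have the largest IE_4 here.
The numbers (kJ/mol): Na 9543, N 7475, Be 21007, B 25026.
Hence IE_4: N < Na < Be < B.

N, Na, Be, B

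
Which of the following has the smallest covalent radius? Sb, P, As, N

Moving right in a period, electrons are added to the same shell under a stronger nuclear pull, so atoms get smaller; moving down, a new shell is opened and atoms get larger.
All are in group 15, so atomic radius increases down the group.
The smallest covalent radius among these belongs to N.

N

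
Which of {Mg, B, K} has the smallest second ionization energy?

IE_2 is the cost of taking one more electron from the +1 cation: Mg⁺ still has 1 valence electron; B⁺ still has 2 valence electrons; K⁺ is the bare [Ar] core.
Breaking into a closed-shell core is much more expensive than removing a leftover valence electron — K has the largest IE_2 here.
Valence configurations: Mg⁺ [Ne]3s¹, B⁺ [He]2s².
Approximate IE_2 values (kJ/mol): Mg 1451, B 2427, K 3052.
So the second ionization energies run Mg < B < K.

Mg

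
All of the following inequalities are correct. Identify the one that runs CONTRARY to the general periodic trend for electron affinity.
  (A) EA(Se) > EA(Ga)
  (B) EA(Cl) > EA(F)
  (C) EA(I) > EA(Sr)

(B)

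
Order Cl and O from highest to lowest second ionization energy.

O > Cl

IE_2 is the cost of taking one more electron from the +1 cation: Cl⁺ still has 6 valence electrons; O⁺ still has 5 valence electrons.
All are still removing valence electrons, so compare the +1 ions as you would atoms: IE_2 generally rises across a period (higher Z_eff) and falls down a group (larger shell), subject to the usual subshell exceptions.
Valence configurations: Cl⁺ [Ne]3s²3p⁴, O⁺ [He]2s²2p³.
Tabulated IE_2 (kJ/mol): Cl 2298, O 3388.
Putting it together, IE_2: Cl < O.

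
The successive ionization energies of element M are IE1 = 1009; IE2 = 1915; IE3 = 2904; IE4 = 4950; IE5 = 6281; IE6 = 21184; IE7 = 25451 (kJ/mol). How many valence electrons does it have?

5

Look for the largest jump between consecutive ionization energies: IE6/IE5 ≈ 3.4, far larger than any earlier ratio.
That jump marks the point where a core electron is being removed. So the atom has 5 valence electrons.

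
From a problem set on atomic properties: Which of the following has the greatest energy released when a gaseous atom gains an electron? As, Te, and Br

Br

As is in period 4, group 15; Br is in period 4, group 17; Te is in period 5, group 16.
Electron affinity generally becomes more exothermic across a period toward the halogens and less exothermic down a group.
Neither a single period nor a single group — weigh both effects.
Te > As: period and group pull opposite ways; the across-period shift dominates (190 vs 78 kJ/mol).
Br > Te: relative to Te, both the across-period and down-group shifts push Br's electron affinity up.
Tabulated electron affinity (kJ/mol): As 78, Br 325, Te 190.
The greatest energy released when a gaseous atom gains an electron among these belongs to Br.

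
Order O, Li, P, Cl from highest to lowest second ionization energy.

Consider each +1 ion: O⁺ still has 5 valence electrons; Li⁺ is the bare [He] core; P⁺ still has 4 valence electrons; Cl⁺ still has 6 valence electrons.
Core electrons are held far more tightly than valence electrons, so Li tops the IE_2 order.
Valence configurations: O⁺ [He]2s²2p³, P⁺ [Ne]3s²3p², Cl⁺ [Ne]3s²3p⁴.
The numbers (kJ/mol): O 3388, Li 7298, P 1907, Cl 2298.
Putting it together, IE_2: P < Cl < O < Li.

Li > O > Cl > P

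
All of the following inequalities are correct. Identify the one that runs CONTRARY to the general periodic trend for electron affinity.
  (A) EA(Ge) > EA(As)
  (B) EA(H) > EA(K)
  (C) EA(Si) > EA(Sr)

The general trend: electron affinity increases across a period and decreases down a group.
(A) Ge (period 4, group 14) vs As (period 4, group 15): the stated order contradicts the simple trend.
(B) H (period 1, group 1) vs K (period 4, group 1): the stated order agrees with the simple trend.
(C) Si (period 3, group 14) vs Sr (period 5, group 2): the stated order agrees with the simple trend.
The exception is (A): adding an electron to As's half-filled 4p³ is unfavourable, so Ge (4p²) has the more exothermic EA.

(A)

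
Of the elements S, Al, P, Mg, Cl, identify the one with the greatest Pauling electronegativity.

Cl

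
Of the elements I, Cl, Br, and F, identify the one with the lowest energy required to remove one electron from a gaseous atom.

I

F is in period 2, group 17; Cl is in period 3, group 17; Br is in period 4, group 17; I is in period 5, group 17.
Removing the outermost electron gets harder across a period and easier down a group.
All are in group 17, so first ionization energy increases up the group.
The lowest energy required to remove one electron from a gaseous atom among these belongs to I.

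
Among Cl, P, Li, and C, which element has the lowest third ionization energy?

IE_3 is the cost of taking one more electron from the +2 cation: Cl²⁺ still has 5 valence electrons; P²⁺ still has 3 valence electrons; Li²⁺ is already 1 electron into the core; C²⁺ still has 2 valence electrons.
Pulling an electron out of a noble-gas core costs far more than removing a remaining valence electron, so Li sits at the high end of IE_3.
Valence configurations: Cl²⁺ [Ne]3s²3p³, P²⁺ [Ne]3s²3p¹, C²⁺ [He]2s².
The numbers (kJ/mol): Cl 3822, P 2914, Li 11815, C 4620.
So the third ionization energies run P < Cl < C < Li.

P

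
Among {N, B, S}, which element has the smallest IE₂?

S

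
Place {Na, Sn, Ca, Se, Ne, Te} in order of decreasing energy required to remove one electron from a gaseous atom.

Ne > Se > Te > Sn > Ca > Na

Ne is in period 2, group 18; Na is in period 3, group 1; Ca is in period 4, group 2; Se is in period 4, group 16; Sn is in period 5, group 14; Te is in period 5, group 16.
IE₁ increases left→right with effective nuclear charge and decreases top→bottom as the valence shell moves farther out.
These span different periods and groups, so the two trends combine.
Ca > Na: period and group pull opposite ways; the across-period shift dominates (590 vs 496 kJ/mol).
Sn > Ca: period and group pull opposite ways; the across-period shift dominates (709 vs 590 kJ/mol).
Te > Sn: both are in period 5; the period trend gives Te the larger value.
Se > Te: they share group 16; the group trend gives Se the larger value.
Ne > Se: both effects reinforce here, so Ne is clearly the higher of the two.
For reference (kJ/mol): Ne 2081, Na 496, Ca 590, Se 941, Sn 709, Te 869.
So from highest to lowest: Ne > Se > Te > Sn > Ca > Na.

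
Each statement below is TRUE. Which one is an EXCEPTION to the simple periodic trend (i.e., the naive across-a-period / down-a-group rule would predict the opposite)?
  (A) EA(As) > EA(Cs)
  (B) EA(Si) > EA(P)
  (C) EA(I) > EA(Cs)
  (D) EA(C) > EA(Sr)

(B)

The general trend: electron affinity increases across a period and decreases down a group.
(A) As (period 4, group 15) vs Cs (period 6, group 1): the stated order agrees with the simple trend.
(B) Si (period 3, group 14) vs P (period 3, group 15): the stated order contradicts the simple trend.
(C) I (period 5, group 17) vs Cs (period 6, group 1): the stated order agrees with the simple trend.
(D) C (period 2, group 14) vs Sr (period 5, group 2): the stated order agrees with the simple trend.
The exception is (B): adding an electron to P's half-filled 3p³ is unfavourable, so Si (3p²) has the more exothermic EA.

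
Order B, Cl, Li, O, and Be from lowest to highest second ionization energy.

The second ionization energy removes an electron from the +1 ion. For each element: B⁺ still has 2 valence electrons; Cl⁺ still has 6 valence electrons; Li⁺ is the bare [He] core; O⁺ still has 5 valence electrons; Be⁺ still has 1 valence electron.
Breaking into a closed-shell core is much more expensive than removing a leftover valence electron — Li has the largest IE_2 here.
Valence configurations: B⁺ [He]2s², Cl⁺ [Ne]3s²3p⁴, O⁺ [He]2s²2p³, Be⁺ [He]2s¹.
Approximate IE_2 values (kJ/mol): B 2427, Cl 2298, Li 7298, O 3388, Be 1757.
So the second ionization energies run Be < Cl < B < O < Li.

Be, Cl, B, O, Li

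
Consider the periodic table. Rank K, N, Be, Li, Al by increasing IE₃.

After 2 electrons have been removed, what remains? K²⁺ is already 1 electron into the core; N²⁺ still has 3 valence electrons; Be²⁺ is the bare [He] core; Li²⁺ is already 1 electron into the core; Al²⁺ still has 1 valence electron.
Usually core removal costs more than valence removal, but here the competition is close: a tightly held n=2 valence electron can cost more to remove than an n=3 core electron, so the actual values have to decide it.
Valence configurations: N²⁺ [He]2s²2p¹, Al²⁺ [Ne]3s¹.
Tabulated IE_3 (kJ/mol): K 4420, N 4578, Be 14849, Li 11815, Al 2745.
Overall IE_3 order: Al < K < N < Li < Be.

Al < K < N < Li < Be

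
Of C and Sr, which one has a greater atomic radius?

Sr

C is in period 2, group 14; Sr is in period 5, group 2.
Atomic radius shrinks across a period as nuclear charge pulls the same shell inward, and grows down a group as new shells are added.
These span different periods and groups, so the two trends combine.
Sr > C: relative to C, both the across-period and down-group shifts push Sr's atomic radius up.
Tabulated atomic radius (pm): C 75, Sr 185.
So Sr has the greater atomic radius (Sr > C).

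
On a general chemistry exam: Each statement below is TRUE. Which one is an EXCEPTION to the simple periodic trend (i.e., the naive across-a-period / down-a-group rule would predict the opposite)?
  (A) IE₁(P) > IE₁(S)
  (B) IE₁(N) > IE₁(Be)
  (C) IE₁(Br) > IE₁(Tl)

(A)

The general trend: first ionisation energy increases across a period and decreases down a group.
(A) P (period 3, group 15) vs S (period 3, group 16): the stated order contradicts the simple trend.
(B) N (period 2, group 15) vs Be (period 2, group 2): the stated order agrees with the simple trend.
(C) Br (period 4, group 17) vs Tl (period 6, group 13): the stated order agrees with the simple trend.
The exception is (A): S (3p⁴) ionizes more easily than half-filled P (3p³) because the paired 3p electron in S is pushed out by e⁻–e⁻ repulsion.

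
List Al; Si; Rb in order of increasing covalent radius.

Si < Al < Rb

Al is in period 3, group 13; Si is in period 3, group 14; Rb is in period 5, group 1.
Radius decreases left→right (rising Z_eff, same n) and increases top→bottom (higher n).
These span different periods and groups, so the two trends combine.
Al > Si: both are in period 3; the period trend gives Al the larger value.
Rb > Al: both effects reinforce here, so Rb is clearly the larger of the two.
For reference (pm): Al 126, Si 116, Rb 210.
So from smallest to largest: Si < Al < Rb.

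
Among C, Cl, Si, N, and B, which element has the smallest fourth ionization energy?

Si

Consider each +3 ion: C³⁺ still has 1 valence electron; Cl³⁺ still has 4 valence electrons; Si³⁺ still has 1 valence electron; N³⁺ still has 2 valence electrons; B³⁺ is the bare [He] core.
Core electrons are held far more tightly than valence electrons, so B tops the IE_4 order.
Valence configurations: C³⁺ [He]2s¹, Cl³⁺ [Ne]3s²3p², Si³⁺ [Ne]3s¹, N³⁺ [He]2s².
Tabulated IE_4 (kJ/mol): C 6223, Cl 5159, Si 4356, N 7475, B 25026.
Putting it together, IE_4: Si < Cl < C < N < B.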